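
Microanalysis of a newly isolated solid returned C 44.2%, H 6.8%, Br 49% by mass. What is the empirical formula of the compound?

C6H11Br

Assume 100 g: 44.2 g C, 6.8 g H, 49 g Br.
Moles — C: 44.2 / 12.01 = 3.68 mol; H: 6.8 / 1.008 = 6.746 mol; Br: 49 / 79.90 = 0.6133 mol
Smallest is Br at 0.6133 mol; normalising gives C 6.001, H 11.000, Br 1.000
Ratio ≈ 6:11:1, so the empirical formula is C6H11Br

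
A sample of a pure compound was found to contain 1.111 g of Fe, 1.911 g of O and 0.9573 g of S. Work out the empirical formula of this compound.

Fe: 1.111 g ÷ 55.85 g/mol = 0.01989 mol
O: 1.911 g ÷ 16.00 g/mol = 0.1194 mol
S: 0.9573 g ÷ 32.07 g/mol = 0.02985 mol
Ratios (÷ 0.01989): Fe 1.000, O 6.004, S 1.501
Scaling by 2: Fe 2.00, O 12.01, S 3.00 → Fe2O12S3

Fe2O12S3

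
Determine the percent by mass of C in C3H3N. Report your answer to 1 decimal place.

Molar mass = 3(12.01) + 3(1.008) + 1(14.01) = 53.064 g/mol
Mass of C per mole = 3 × 12.01 = 36.030 g
% C = 36.030 / 53.064 × 100 = 67.9%

67.9%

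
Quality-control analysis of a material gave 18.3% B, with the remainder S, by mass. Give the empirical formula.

B2S3

Assume 100 g: 18.3 g B, 81.7 g S.
B: 18.3 g ÷ 10.81 g/mol = 1.693 mol
S: 81.7 g ÷ 32.07 g/mol = 2.548 mol
Divide by the smallest (1.693 mol B): B 1.000, S 1.505
Multiply by 2: B 2.00, S 3.01 → B2S3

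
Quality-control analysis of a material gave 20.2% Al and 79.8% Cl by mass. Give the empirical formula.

Assume 100 g: 20.2 g Al, 79.8 g Cl.
Moles — Al: 20.2 / 26.98 = 0.7487 mol; Cl: 79.8 / 35.45 = 2.251 mol
Ratios (÷ 0.7487): Al 1.000, Cl 3.007
≈ 1:3 → AlCl3

AlCl3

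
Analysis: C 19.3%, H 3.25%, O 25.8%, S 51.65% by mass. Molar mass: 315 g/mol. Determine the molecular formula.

C5H10O5S5

Assume 100 g: 19.3 g C, 3.25 g H, 25.8 g O, 51.65 g S.
C: 19.3 g ÷ 12.01 g/mol = 1.607 mol
H: 3.25 g ÷ 1.008 g/mol = 3.224 mol
O: 25.8 g ÷ 16.00 g/mol = 1.613 mol
S: 51.65 g ÷ 32.07 g/mol = 1.611 mol
Smallest is C at 1.607 mol; normalising gives C 1.000, H 2.006, O 1.003, S 1.002
≈ 1:2:1:1 → CH2OS
Empirical-formula mass = 62.10 g/mol
n = 315 / 62.10 = 5.07 ≈ 5
Molecular formula = (CH2OS)×5 = C5H10O5S5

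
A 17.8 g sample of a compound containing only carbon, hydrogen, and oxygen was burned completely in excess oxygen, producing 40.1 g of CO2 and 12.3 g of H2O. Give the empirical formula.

mol C = 40.1 / 44.01 = 0.9112; mass C = 0.9112 × 12.01 = 10.94 g
mol H = 2 × (12.3 / 18.02) = 1.365; mass H = 1.365 × 1.008 = 1.376 g
mass O = 17.8 − (12.32) = 5.481 g → mol O = 0.3426
Smallest is O at 0.3426 mol; normalising gives C 2.660, H 3.985, O 1.000
Scaling by 3: C 7.98, H 11.96, O 3.00 → C8H12O3

C8H12O3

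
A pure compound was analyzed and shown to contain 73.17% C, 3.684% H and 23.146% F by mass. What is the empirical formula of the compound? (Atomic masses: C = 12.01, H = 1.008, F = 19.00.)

Assume 100 g: 73.17 g C, 3.684 g H, 23.146 g F.
C: 73.17 g ÷ 12.01 g/mol = 6.092 mol
H: 3.684 g ÷ 1.008 g/mol = 3.655 mol
F: 23.146 g ÷ 19.00 g/mol = 1.218 mol
Smallest is F at 1.218 mol; normalising gives C 5.001, H 3.000, F 1.000
→ C5H3F

C5H3F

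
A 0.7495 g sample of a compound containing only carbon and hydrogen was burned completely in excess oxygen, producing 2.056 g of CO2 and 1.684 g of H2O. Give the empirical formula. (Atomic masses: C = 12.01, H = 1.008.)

mol C = 2.056 / 44.01 = 0.04672; mass C = 0.04672 × 12.01 = 0.5611 g
mol H = 2 × (1.684 / 18.02) = 0.1869; mass H = 0.1869 × 1.008 = 0.1884 g
Ratios (÷ 0.04672): C 1.000, H 4.001
→ CH4

CH4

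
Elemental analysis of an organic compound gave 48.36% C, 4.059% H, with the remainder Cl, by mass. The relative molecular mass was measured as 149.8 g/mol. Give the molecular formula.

C6H6Cl2

Assume 100 g: 48.36 g C, 4.059 g H, 47.581 g Cl.
n(C) = 48.36/12.01 = 4.027, n(H) = 4.059/1.008 = 4.027, n(Cl) = 47.581/35.45 = 1.342
Smallest is Cl at 1.342 mol; normalising gives C 3.000, H 3.000, Cl 1.000
→ C3H3Cl
Empirical-formula mass = 74.50 g/mol
n = 149.8 / 74.50 = 2.01 ≈ 2
Molecular formula = (C3H3Cl)×2 = C6H6Cl2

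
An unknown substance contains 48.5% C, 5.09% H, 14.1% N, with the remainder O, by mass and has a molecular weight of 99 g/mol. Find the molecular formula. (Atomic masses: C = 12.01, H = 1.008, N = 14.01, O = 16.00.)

C4H5NO2

Assume 100 g: 48.5 g C, 5.09 g H, 14.1 g N, 32.31 g O.
Moles — C: 48.5 / 12.01 = 4.038 mol; H: 5.09 / 1.008 = 5.05 mol; N: 14.1 / 14.01 = 1.006 mol; O: 32.31 / 16.00 = 2.019 mol
Divide by the smallest (1.006 mol N): C 4.013, H 5.017, N 1.000, O 2.006
≈ 4:5:1:2 → C4H5NO2
Empirical-formula mass = 99.09 g/mol
n = 99 / 99.09 = 1.00 ≈ 1
Molecular formula = empirical formula = C4H5NO2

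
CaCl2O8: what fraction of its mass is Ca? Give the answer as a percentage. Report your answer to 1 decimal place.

16.8%

Molar mass = 1(40.08) + 2(35.45) + 8(16.00) = 238.980 g/mol
Mass of Ca per mole = 1 × 40.08 = 40.080 g
% Ca = 40.080 / 238.980 × 100 = 16.8%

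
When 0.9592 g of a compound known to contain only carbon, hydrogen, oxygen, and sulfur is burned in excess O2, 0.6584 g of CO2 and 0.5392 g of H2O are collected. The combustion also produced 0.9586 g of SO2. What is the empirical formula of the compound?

CH4OS

mol C = 0.6584 / 44.01 = 0.01496; mass C = 0.01496 × 12.01 = 0.1797 g
mol H = 2 × (0.5392 / 18.02) = 0.05984; mass H = 0.05984 × 1.008 = 0.06032 g
mol S = 0.9586 / 64.07 = 0.01496; mass S = 0.4798 g
mass O = 0.9592 − (0.7198) = 0.2394 g → mol O = 0.01496
Ratios (÷ 0.01496): C 1.000, H 4.000, O 1.000, S 1.000
→ CH4OS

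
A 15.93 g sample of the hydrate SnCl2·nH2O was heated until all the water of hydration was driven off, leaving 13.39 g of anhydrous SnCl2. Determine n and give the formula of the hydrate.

SnCl2·2H2O

Mass of water lost = 15.93 − 13.39 = 2.54 g → 2.54 / 18.02 = 0.141 mol H2O
Molar mass of SnCl2 = 189.61 g/mol → mol SnCl2 = 13.39 / 189.61 = 0.07062
n = 0.141 / 0.07062 = 2.00 ≈ 2 → SnCl2·2H2O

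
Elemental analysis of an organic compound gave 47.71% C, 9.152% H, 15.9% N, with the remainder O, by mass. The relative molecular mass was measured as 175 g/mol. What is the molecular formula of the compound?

C7H16N2O3

Assume 100 g: 47.71 g C, 9.152 g H, 15.9 g N, 27.238 g O.
C: 47.71 g ÷ 12.01 g/mol = 3.973 mol
H: 9.152 g ÷ 1.008 g/mol = 9.079 mol
N: 15.9 g ÷ 14.01 g/mol = 1.135 mol
O: 27.238 g ÷ 16.00 g/mol = 1.702 mol
Ratios (÷ 1.135): C 3.500, H 8.000, N 1.000, O 1.500
×2: C 7.00, H 16.00, N 2.00, O 3.00 → C7H16N2O3
Empirical-formula mass = 176.22 g/mol
n = 175 / 176.22 = 0.99 ≈ 1
Molecular formula = empirical formula = C7H16N2O3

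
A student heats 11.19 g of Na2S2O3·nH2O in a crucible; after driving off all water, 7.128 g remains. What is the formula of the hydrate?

Na2S2O3·5H2O

Mass of water lost = 11.19 − 7.128 = 4.062 g → 4.062 / 18.02 = 0.2254 mol H2O
Molar mass of Na2S2O3 = 158.12 g/mol → mol Na2S2O3 = 7.128 / 158.12 = 0.04508
n = 0.2254 / 0.04508 = 5.00 ≈ 5 → Na2S2O3·5H2O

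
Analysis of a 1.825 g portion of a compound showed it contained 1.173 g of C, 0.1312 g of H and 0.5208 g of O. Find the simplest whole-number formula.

C3H4O

Moles — C: 1.173 / 12.01 = 0.09767 mol; H: 0.1312 / 1.008 = 0.1302 mol; O: 0.5208 / 16.00 = 0.03255 mol
Divide by the smallest (0.03255 mol O): C 3.001, H 3.999, O 1.000
→ C3H4O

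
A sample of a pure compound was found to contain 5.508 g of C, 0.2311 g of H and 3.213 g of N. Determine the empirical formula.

n(C) = 5.508/12.01 = 0.4586, n(H) = 0.2311/1.008 = 0.2293, n(N) = 3.213/14.01 = 0.2293
Ratios (÷ 0.2293): C 2.000, H 1.000, N 1.000
→ C2HN

C2HN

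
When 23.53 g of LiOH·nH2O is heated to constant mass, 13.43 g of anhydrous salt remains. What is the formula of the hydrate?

LiOH·H2O

Mass of water lost = 23.53 − 13.43 = 10.1 g → 10.1 / 18.02 = 0.5605 mol H2O
Molar mass of LiOH = 23.95 g/mol → mol LiOH = 13.43 / 23.95 = 0.5608
n = 0.5605 / 0.5608 = 1.00 ≈ 1 → LiOH·H2O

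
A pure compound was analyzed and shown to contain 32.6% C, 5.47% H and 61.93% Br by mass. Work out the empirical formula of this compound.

C7H14Br2

Assume 100 g: 32.6 g C, 5.47 g H, 61.93 g Br.
n(C) = 32.6/12.01 = 2.714, n(H) = 5.47/1.008 = 5.427, n(Br) = 61.93/79.90 = 0.7751
Smallest is Br at 0.7751 mol; normalising gives C 3.502, H 7.001, Br 1.000
Multiply by 2: C 7.00, H 14.00, Br 2.00 → C7H14Br2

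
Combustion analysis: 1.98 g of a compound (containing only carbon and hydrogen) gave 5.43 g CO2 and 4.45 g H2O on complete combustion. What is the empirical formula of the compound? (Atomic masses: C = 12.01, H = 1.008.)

CH4

mol C = 5.43 / 44.01 = 0.1234; mass C = 0.1234 × 12.01 = 1.482 g
mol H = 2 × (4.45 / 18.02) = 0.4939; mass H = 0.4939 × 1.008 = 0.4978 g
Smallest is C at 0.1234 mol; normalising gives C 1.000, H 4.003
Ratio ≈ 1:4, so the empirical formula is CH4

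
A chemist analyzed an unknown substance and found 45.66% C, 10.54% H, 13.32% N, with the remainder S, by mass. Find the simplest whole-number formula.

Assume 100 g: 45.66 g C, 10.54 g H, 13.32 g N, 30.48 g S.
C: 45.66 g ÷ 12.01 g/mol = 3.802 mol
H: 10.54 g ÷ 1.008 g/mol = 10.46 mol
N: 13.32 g ÷ 14.01 g/mol = 0.9507 mol
S: 30.48 g ÷ 32.07 g/mol = 0.9504 mol
Ratios (÷ 0.9504): C 4.000, H 11.002, N 1.000, S 1.000
→ C4H11NS

C4H11NS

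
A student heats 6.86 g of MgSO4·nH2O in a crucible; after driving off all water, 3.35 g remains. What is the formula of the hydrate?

Mass of water lost = 6.86 − 3.35 = 3.51 g → 3.51 / 18.02 = 0.1948 mol H2O
Molar mass of MgSO4 = 120.38 g/mol → mol MgSO4 = 3.35 / 120.38 = 0.02783
n = 0.1948 / 0.02783 = 7.00 ≈ 7 → MgSO4·7H2O

MgSO4·7H2O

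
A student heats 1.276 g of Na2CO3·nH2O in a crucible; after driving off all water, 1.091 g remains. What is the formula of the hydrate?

Na2CO3·H2O

Mass of water lost = 1.276 − 1.091 = 0.185 g → 0.185 / 18.02 = 0.01027 mol H2O
Molar mass of Na2CO3 = 105.99 g/mol → mol Na2CO3 = 1.091 / 105.99 = 0.01029
n = 0.01027 / 0.01029 = 1.00 ≈ 1 → Na2CO3·H2O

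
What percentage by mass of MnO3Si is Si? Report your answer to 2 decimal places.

Molar mass = 1(54.94) + 3(16.00) + 1(28.09) = 131.030 g/mol
Mass of Si per mole = 1 × 28.09 = 28.090 g
% Si = 28.090 / 131.030 × 100 = 21.44%

21.44%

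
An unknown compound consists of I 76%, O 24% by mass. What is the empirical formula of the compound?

I2O5

Assume 100 g: 76 g I, 24 g O.
Moles — I: 76 / 126.90 = 0.5989 mol; O: 24 / 16.00 = 1.5 mol
Divide by the smallest (0.5989 mol I): I 1.000, O 2.505
Multiply by 2: I 2.00, O 5.01 → I2O5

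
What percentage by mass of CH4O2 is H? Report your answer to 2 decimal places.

8.39%

Molar mass = 1(12.01) + 4(1.008) + 2(16.00) = 48.042 g/mol
Mass of H per mole = 4 × 1.008 = 4.032 g
% H = 4.032 / 48.042 × 100 = 8.39%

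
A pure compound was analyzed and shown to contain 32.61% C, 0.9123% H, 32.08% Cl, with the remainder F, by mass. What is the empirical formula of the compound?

Assume 100 g: 32.61 g C, 0.9123 g H, 32.08 g Cl, 34.398 g F.
n(C) = 32.61/12.01 = 2.715, n(H) = 0.9123/1.008 = 0.9051, n(Cl) = 32.08/35.45 = 0.9049, n(F) = 34.398/19.00 = 1.81
Ratios (÷ 0.9049): C 3.000, H 1.000, Cl 1.000, F 2.001
→ C3HClF2

C3HClF2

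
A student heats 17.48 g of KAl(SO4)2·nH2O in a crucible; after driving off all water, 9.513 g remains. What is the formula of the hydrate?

Mass of water lost = 17.48 − 9.513 = 7.967 g → 7.967 / 18.02 = 0.4421 mol H2O
Molar mass of KAl(SO4)2 = 258.22 g/mol → mol KAl(SO4)2 = 9.513 / 258.22 = 0.03684
n = 0.4421 / 0.03684 = 12.00 ≈ 12 → KAl(SO4)2·12H2O

KAl(SO4)2·12H2O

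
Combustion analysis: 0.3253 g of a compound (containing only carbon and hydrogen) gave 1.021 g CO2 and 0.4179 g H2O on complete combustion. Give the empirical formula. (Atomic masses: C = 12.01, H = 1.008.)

CH2

mol C = 1.021 / 44.01 = 0.02320; mass C = 0.02320 × 12.01 = 0.2786 g
mol H = 2 × (0.4179 / 18.02) = 0.04638; mass H = 0.04638 × 1.008 = 0.04675 g
Smallest is C at 0.0232 mol; normalising gives C 1.000, H 1.999
Ratio ≈ 1:2, so the empirical formula is CH2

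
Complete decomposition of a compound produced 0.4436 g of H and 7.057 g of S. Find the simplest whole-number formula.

H2S

n(H) = 0.4436/1.008 = 0.4401, n(S) = 7.057/32.07 = 0.22
Smallest is S at 0.22 mol; normalising gives H 2.000, S 1.000
Ratio ≈ 2:1, so the empirical formula is H2S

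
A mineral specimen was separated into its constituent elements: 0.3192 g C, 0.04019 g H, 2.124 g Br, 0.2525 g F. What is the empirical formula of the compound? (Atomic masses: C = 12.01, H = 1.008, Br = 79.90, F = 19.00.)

C2H3Br2F

C: 0.3192 g ÷ 12.01 g/mol = 0.02658 mol
H: 0.04019 g ÷ 1.008 g/mol = 0.03987 mol
Br: 2.124 g ÷ 79.90 g/mol = 0.02658 mol
F: 0.2525 g ÷ 19.00 g/mol = 0.01329 mol
Ratios (÷ 0.01329): C 2.000, H 3.000, Br 2.000, F 1.000
Ratio ≈ 2:3:2:1, so the empirical formula is C2H3Br2F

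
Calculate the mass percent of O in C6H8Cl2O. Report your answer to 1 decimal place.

Molar mass = 6(12.01) + 8(1.008) + 2(35.45) + 1(16.00) = 167.024 g/mol
Mass of O per mole = 1 × 16.00 = 16.000 g
% O = 16.000 / 167.024 × 100 = 9.6%

9.6%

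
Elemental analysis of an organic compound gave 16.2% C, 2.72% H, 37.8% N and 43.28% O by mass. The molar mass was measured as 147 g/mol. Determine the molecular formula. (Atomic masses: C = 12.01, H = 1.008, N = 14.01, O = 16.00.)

Assume 100 g: 16.2 g C, 2.72 g H, 37.8 g N, 43.28 g O.
C: 16.2 g ÷ 12.01 g/mol = 1.349 mol
H: 2.72 g ÷ 1.008 g/mol = 2.698 mol
N: 37.8 g ÷ 14.01 g/mol = 2.698 mol
O: 43.28 g ÷ 16.00 g/mol = 2.705 mol
Smallest is C at 1.349 mol; normalising gives C 1.000, H 2.000, N 2.000, O 2.005
≈ 1:2:2:2 → CH2N2O2
Empirical-formula mass = 74.05 g/mol
n = 147 / 74.05 = 1.99 ≈ 2
Molecular formula = (CH2N2O2)×2 = C2H4N4O4

C2H4N4O4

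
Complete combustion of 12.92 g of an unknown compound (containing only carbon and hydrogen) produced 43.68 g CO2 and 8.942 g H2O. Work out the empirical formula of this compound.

CH

mol C = 43.68 / 44.01 = 0.9925; mass C = 0.9925 × 12.01 = 11.92 g
mol H = 2 × (8.942 / 18.02) = 0.9925; mass H = 0.9925 × 1.008 = 1.000 g
Smallest is H at 0.9925 mol; normalising gives C 1.000, H 1.000
→ CH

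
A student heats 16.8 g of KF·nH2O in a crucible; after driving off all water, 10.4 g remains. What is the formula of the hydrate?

KF·2H2O

Mass of water lost = 16.8 − 10.4 = 6.4 g → 6.4 / 18.02 = 0.3552 mol H2O
Molar mass of KF = 58.10 g/mol → mol KF = 10.4 / 58.10 = 0.179
n = 0.3552 / 0.179 = 1.98 ≈ 2 → KF·2H2O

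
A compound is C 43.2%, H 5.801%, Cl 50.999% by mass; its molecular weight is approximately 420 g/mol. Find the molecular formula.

Assume 100 g: 43.2 g C, 5.801 g H, 50.999 g Cl.
Moles — C: 43.2 / 12.01 = 3.597 mol; H: 5.801 / 1.008 = 5.755 mol; Cl: 50.999 / 35.45 = 1.439 mol
Ratios (÷ 1.439): C 2.500, H 4.000, Cl 1.000
Scaling by 2: C 5.00, H 8.00, Cl 2.00 → C5H8Cl2
Empirical-formula mass = 139.01 g/mol
n = 420 / 139.01 = 3.02 ≈ 3
Molecular formula = (C5H8Cl2)×3 = C15H24Cl6

C15H24Cl6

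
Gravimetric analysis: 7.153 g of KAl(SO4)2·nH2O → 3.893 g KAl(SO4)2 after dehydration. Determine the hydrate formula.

Mass of water lost = 7.153 − 3.893 = 3.26 g → 3.26 / 18.02 = 0.1809 mol H2O
Molar mass of KAl(SO4)2 = 258.22 g/mol → mol KAl(SO4)2 = 3.893 / 258.22 = 0.01508
n = 0.1809 / 0.01508 = 12.00 ≈ 12 → KAl(SO4)2·12H2O

KAl(SO4)2·12H2O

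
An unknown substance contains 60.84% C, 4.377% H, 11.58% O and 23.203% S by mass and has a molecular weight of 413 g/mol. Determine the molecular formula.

C21H18O3S3

Assume 100 g: 60.84 g C, 4.377 g H, 11.58 g O, 23.203 g S.
n(C) = 60.84/12.01 = 5.066, n(H) = 4.377/1.008 = 4.342, n(O) = 11.58/16.00 = 0.7238, n(S) = 23.203/32.07 = 0.7235
Divide by the smallest (0.7235 mol S): C 7.002, H 6.002, O 1.000, S 1.000
≈ 7:6:1:1 → C7H6OS
Empirical-formula mass = 138.19 g/mol
n = 413 / 138.19 = 2.99 ≈ 3
Molecular formula = (C7H6OS)×3 = C21H18O3S3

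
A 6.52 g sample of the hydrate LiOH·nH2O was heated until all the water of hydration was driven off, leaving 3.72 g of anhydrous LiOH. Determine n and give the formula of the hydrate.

LiOH·H2O

Mass of water lost = 6.52 − 3.72 = 2.8 g → 2.8 / 18.02 = 0.1554 mol H2O
Molar mass of LiOH = 23.95 g/mol → mol LiOH = 3.72 / 23.95 = 0.1553
n = 0.1554 / 0.1553 = 1.00 ≈ 1 → LiOH·H2O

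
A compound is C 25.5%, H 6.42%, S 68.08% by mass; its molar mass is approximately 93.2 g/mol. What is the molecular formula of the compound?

C2H6S2

Assume 100 g: 25.5 g C, 6.42 g H, 68.08 g S.
Moles — C: 25.5 / 12.01 = 2.123 mol; H: 6.42 / 1.008 = 6.369 mol; S: 68.08 / 32.07 = 2.123 mol
Divide by the smallest (2.123 mol S): C 1.000, H 3.000, S 1.000
Ratio ≈ 1:3:1, so the empirical formula is CH3S
Empirical-formula mass = 47.10 g/mol
n = 93.2 / 47.10 = 1.98 ≈ 2
Molecular formula = (CH3S)×2 = C2H6S2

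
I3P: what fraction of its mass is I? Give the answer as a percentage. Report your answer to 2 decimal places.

92.48%

Molar mass = 3(126.90) + 1(30.97) = 411.670 g/mol
Mass of I per mole = 3 × 126.90 = 380.700 g
% I = 380.700 / 411.670 × 100 = 92.48%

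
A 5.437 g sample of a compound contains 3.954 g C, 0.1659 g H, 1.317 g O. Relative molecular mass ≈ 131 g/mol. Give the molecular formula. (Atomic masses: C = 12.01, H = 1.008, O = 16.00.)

Moles — C: 3.954 / 12.01 = 0.3292 mol; H: 0.1659 / 1.008 = 0.1646 mol; O: 1.317 / 16.00 = 0.08231 mol
Ratios (÷ 0.08231): C 4.000, H 1.999, O 1.000
Ratio ≈ 4:2:1, so the empirical formula is C4H2O
Empirical-formula mass = 66.06 g/mol
n = 131 / 66.06 = 1.98 ≈ 2
Molecular formula = (C4H2O)×2 = C8H4O2

C8H4O2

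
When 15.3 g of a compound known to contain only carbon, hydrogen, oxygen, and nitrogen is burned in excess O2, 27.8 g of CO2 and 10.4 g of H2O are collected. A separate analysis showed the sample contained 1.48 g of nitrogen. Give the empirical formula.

mol C = 27.8 / 44.01 = 0.6317; mass C = 0.6317 × 12.01 = 7.586 g
mol H = 2 × (10.4 / 18.02) = 1.154; mass H = 1.154 × 1.008 = 1.164 g
mol N = 1.48 / 14.01 = 0.1056
mass O = 15.3 − (10.23) = 5.070 g → mol O = 0.3169
Smallest is N at 0.1056 mol; normalising gives C 5.980, H 10.927, N 1.000, O 3.000
Ratio ≈ 6:11:1:3, so the empirical formula is C6H11NO3

C6H11NO3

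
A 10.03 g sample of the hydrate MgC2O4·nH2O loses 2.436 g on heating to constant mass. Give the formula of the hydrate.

MgC2O4·2H2O

Mass of anhydrous MgC2O4 = 10.03 − 2.436 = 7.594 g
mol H2O = 2.436 / 18.02 = 0.1352
Molar mass of MgC2O4 = 112.33 g/mol → mol MgC2O4 = 7.594 / 112.33 = 0.0676
n = 0.1352 / 0.0676 = 2.00 ≈ 2 → MgC2O4·2H2O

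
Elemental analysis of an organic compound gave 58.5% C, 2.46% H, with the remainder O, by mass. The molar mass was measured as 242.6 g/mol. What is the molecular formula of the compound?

C12H6O6

Assume 100 g: 58.5 g C, 2.46 g H, 39.04 g O.
C: 58.5 g ÷ 12.01 g/mol = 4.871 mol
H: 2.46 g ÷ 1.008 g/mol = 2.44 mol
O: 39.04 g ÷ 16.00 g/mol = 2.44 mol
Ratios (÷ 2.44): C 1.996, H 1.000, O 1.000
≈ 2:1:1 → C2HO
Empirical-formula mass = 41.03 g/mol
n = 242.6 / 41.03 = 5.91 ≈ 6
Molecular formula = (C2HO)×6 = C12H6O6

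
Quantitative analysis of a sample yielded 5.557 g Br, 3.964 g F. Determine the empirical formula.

BrF3

Moles — Br: 5.557 / 79.90 = 0.06955 mol; F: 3.964 / 19.00 = 0.2086 mol
Divide by the smallest (0.06955 mol Br): Br 1.000, F 3.000
→ BrF3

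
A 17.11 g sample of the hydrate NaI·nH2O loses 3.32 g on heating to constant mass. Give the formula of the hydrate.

NaI·2H2O

Mass of anhydrous NaI = 17.11 − 3.32 = 13.79 g
mol H2O = 3.32 / 18.02 = 0.1842
Molar mass of NaI = 149.89 g/mol → mol NaI = 13.79 / 149.89 = 0.092
n = 0.1842 / 0.092 = 2.00 ≈ 2 → NaI·2H2O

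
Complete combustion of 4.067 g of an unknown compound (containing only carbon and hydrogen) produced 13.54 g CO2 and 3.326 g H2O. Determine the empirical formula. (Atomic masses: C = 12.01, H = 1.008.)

mol C = 13.54 / 44.01 = 0.3077; mass C = 0.3077 × 12.01 = 3.695 g
mol H = 2 × (3.326 / 18.02) = 0.3691; mass H = 0.3691 × 1.008 = 0.3721 g
Divide by the smallest (0.3077 mol C): C 1.000, H 1.200
×5: C 5.00, H 6.00 → C5H6

C5H6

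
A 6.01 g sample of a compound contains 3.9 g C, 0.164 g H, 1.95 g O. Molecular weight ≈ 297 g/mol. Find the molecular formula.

C16H8O6

Moles — C: 3.9 / 12.01 = 0.3247 mol; H: 0.164 / 1.008 = 0.1627 mol; O: 1.95 / 16.00 = 0.1219 mol
Ratios (÷ 0.1219): C 2.664, H 1.335, O 1.000
×3: C 7.99, H 4.00, O 3.00 → C8H4O3
Empirical-formula mass = 148.11 g/mol
n = 297 / 148.11 = 2.01 ≈ 2
Molecular formula = (C8H4O3)×2 = C16H8O6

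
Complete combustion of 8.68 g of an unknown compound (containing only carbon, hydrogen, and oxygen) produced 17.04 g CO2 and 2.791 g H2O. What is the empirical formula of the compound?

C5H4O3

mol C = 17.04 / 44.01 = 0.3872; mass C = 0.3872 × 12.01 = 4.650 g
mol H = 2 × (2.791 / 18.02) = 0.3098; mass H = 0.3098 × 1.008 = 0.3122 g
mass O = 8.68 − (4.962) = 3.718 g → mol O = 0.2324
Divide by the smallest (0.2324 mol O): C 1.666, H 1.333, O 1.000
Multiply by 3: C 5.00, H 4.00, O 3.00 → C5H4O3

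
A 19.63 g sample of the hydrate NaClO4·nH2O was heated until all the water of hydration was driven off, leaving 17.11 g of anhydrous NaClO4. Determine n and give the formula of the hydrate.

NaClO4·H2O

Mass of water lost = 19.63 − 17.11 = 2.52 g → 2.52 / 18.02 = 0.1398 mol H2O
Molar mass of NaClO4 = 122.44 g/mol → mol NaClO4 = 17.11 / 122.44 = 0.1397
n = 0.1398 / 0.1397 = 1.00 ≈ 1 → NaClO4·H2O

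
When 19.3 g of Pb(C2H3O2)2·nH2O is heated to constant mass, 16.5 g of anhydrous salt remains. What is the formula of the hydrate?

Pb(C2H3O2)2·3H2O

Mass of water lost = 19.3 − 16.5 = 2.8 g → 2.8 / 18.02 = 0.1554 mol H2O
Molar mass of Pb(C2H3O2)2 = 325.29 g/mol → mol Pb(C2H3O2)2 = 16.5 / 325.29 = 0.05072
n = 0.1554 / 0.05072 = 3.06 ≈ 3 → Pb(C2H3O2)2·3H2O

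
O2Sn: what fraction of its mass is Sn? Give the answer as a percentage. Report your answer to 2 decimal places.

78.77%

Molar mass = 2(16.00) + 1(118.71) = 150.710 g/mol
Mass of Sn per mole = 1 × 118.71 = 118.710 g
% Sn = 118.710 / 150.710 × 100 = 78.77%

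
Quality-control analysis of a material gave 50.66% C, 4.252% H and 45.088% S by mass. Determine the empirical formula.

C3H3S

Assume 100 g: 50.66 g C, 4.252 g H, 45.088 g S.
Moles — C: 50.66 / 12.01 = 4.218 mol; H: 4.252 / 1.008 = 4.218 mol; S: 45.088 / 32.07 = 1.406 mol
Ratios (÷ 1.406): C 3.000, H 3.000, S 1.000
Ratio ≈ 3:3:1, so the empirical formula is C3H3S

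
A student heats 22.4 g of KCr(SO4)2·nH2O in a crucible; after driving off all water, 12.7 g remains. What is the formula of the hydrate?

Mass of water lost = 22.4 − 12.7 = 9.7 g → 9.7 / 18.02 = 0.5383 mol H2O
Molar mass of KCr(SO4)2 = 283.24 g/mol → mol KCr(SO4)2 = 12.7 / 283.24 = 0.04484
n = 0.5383 / 0.04484 = 12.01 ≈ 12 → KCr(SO4)2·12H2O

KCr(SO4)2·12H2O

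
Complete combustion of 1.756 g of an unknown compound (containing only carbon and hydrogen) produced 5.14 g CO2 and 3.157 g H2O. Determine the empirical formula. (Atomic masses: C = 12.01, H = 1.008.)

CH3

mol C = 5.14 / 44.01 = 0.1168; mass C = 0.1168 × 12.01 = 1.403 g
mol H = 2 × (3.157 / 18.02) = 0.3504; mass H = 0.3504 × 1.008 = 0.3532 g
Smallest is C at 0.1168 mol; normalising gives C 1.000, H 3.000
Ratio ≈ 1:3, so the empirical formula is CH3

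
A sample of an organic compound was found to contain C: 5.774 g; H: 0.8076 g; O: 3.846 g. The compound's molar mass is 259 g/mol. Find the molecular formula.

n(C) = 5.774/12.01 = 0.4808, n(H) = 0.8076/1.008 = 0.8012, n(O) = 3.846/16.00 = 0.2404
Divide by the smallest (0.2404 mol O): C 2.000, H 3.333, O 1.000
Scaling by 3: C 6.00, H 10.00, O 3.00 → C6H10O3
Empirical-formula mass = 130.14 g/mol
n = 259 / 130.14 = 1.99 ≈ 2
Molecular formula = (C6H10O3)×2 = C12H20O6

C12H20O6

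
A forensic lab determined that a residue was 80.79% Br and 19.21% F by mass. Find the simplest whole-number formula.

Assume 100 g: 80.79 g Br, 19.21 g F.
n(Br) = 80.79/79.90 = 1.011, n(F) = 19.21/19.00 = 1.011
Smallest is F at 1.011 mol; normalising gives Br 1.000, F 1.000
→ BrF

BrF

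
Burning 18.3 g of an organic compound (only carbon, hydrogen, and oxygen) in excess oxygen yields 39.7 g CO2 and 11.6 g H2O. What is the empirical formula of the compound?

mol C = 39.7 / 44.01 = 0.9021; mass C = 0.9021 × 12.01 = 10.83 g
mol H = 2 × (11.6 / 18.02) = 1.287; mass H = 1.287 × 1.008 = 1.298 g
mass O = 18.3 − (12.13) = 6.168 g → mol O = 0.3855
Ratios (÷ 0.3855): C 2.340, H 3.339, O 1.000
×3: C 7.02, H 10.02, O 3.00 → C7H10O3

C7H10O3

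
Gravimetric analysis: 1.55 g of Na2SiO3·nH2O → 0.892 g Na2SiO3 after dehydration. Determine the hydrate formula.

Mass of water lost = 1.55 − 0.892 = 0.658 g → 0.658 / 18.02 = 0.03651 mol H2O
Molar mass of Na2SiO3 = 122.07 g/mol → mol Na2SiO3 = 0.892 / 122.07 = 0.007307
n = 0.03651 / 0.007307 = 5.00 ≈ 5 → Na2SiO3·5H2O

Na2SiO3·5H2O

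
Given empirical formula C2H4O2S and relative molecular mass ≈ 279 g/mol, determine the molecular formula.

C6H12O6S3

Empirical-formula mass = 92.12 g/mol
n = 279 / 92.12 = 3.03 ≈ 3
Molecular formula = (C2H4O2S)3 = C6H12O6S3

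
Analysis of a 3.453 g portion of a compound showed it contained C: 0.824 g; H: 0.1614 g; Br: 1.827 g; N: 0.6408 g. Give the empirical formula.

Moles — C: 0.824 / 12.01 = 0.06861 mol; H: 0.1614 / 1.008 = 0.1601 mol; Br: 1.827 / 79.90 = 0.02287 mol; N: 0.6408 / 14.01 = 0.04574 mol
Divide by the smallest (0.02287 mol Br): C 3.000, H 7.002, Br 1.000, N 2.000
Ratio ≈ 3:7:1:2, so the empirical formula is C3H7BrN2

C3H7BrN2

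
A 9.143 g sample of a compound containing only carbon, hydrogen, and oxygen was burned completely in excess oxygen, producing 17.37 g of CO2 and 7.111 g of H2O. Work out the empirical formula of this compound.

C7H14O4

mol C = 17.37 / 44.01 = 0.3947; mass C = 0.3947 × 12.01 = 4.740 g
mol H = 2 × (7.111 / 18.02) = 0.7892; mass H = 0.7892 × 1.008 = 0.7955 g
mass O = 9.143 − (5.536) = 3.607 g → mol O = 0.2255
Divide by the smallest (0.2255 mol O): C 1.751, H 3.501, O 1.000
Multiply by 4: C 7.00, H 14.00, O 4.00 → C7H14O4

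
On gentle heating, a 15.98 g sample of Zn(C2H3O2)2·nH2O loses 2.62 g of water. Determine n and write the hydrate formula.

Zn(C2H3O2)2·2H2O

Mass of anhydrous Zn(C2H3O2)2 = 15.98 − 2.62 = 13.36 g
mol H2O = 2.62 / 18.02 = 0.1454
Molar mass of Zn(C2H3O2)2 = 183.47 g/mol → mol Zn(C2H3O2)2 = 13.36 / 183.47 = 0.07282
n = 0.1454 / 0.07282 = 2.00 ≈ 2 → Zn(C2H3O2)2·2H2O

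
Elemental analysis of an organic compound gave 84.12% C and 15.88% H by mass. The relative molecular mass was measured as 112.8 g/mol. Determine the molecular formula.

Assume 100 g: 84.12 g C, 15.88 g H.
n(C) = 84.12/12.01 = 7.004, n(H) = 15.88/1.008 = 15.75
Ratios (÷ 7.004): C 1.000, H 2.249
×4: C 4.00, H 9.00 → C4H9
Empirical-formula mass = 57.11 g/mol
n = 112.8 / 57.11 = 1.98 ≈ 2
Molecular formula = (C4H9)×2 = C8H18

C8H18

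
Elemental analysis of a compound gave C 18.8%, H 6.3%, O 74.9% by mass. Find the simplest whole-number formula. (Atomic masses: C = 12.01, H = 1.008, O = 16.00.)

CH4O3

Assume 100 g: 18.8 g C, 6.3 g H, 74.9 g O.
C: 18.8 g ÷ 12.01 g/mol = 1.565 mol
H: 6.3 g ÷ 1.008 g/mol = 6.25 mol
O: 74.9 g ÷ 16.00 g/mol = 4.681 mol
Ratios (÷ 1.565): C 1.000, H 3.993, O 2.991
≈ 1:4:3 → CH4O3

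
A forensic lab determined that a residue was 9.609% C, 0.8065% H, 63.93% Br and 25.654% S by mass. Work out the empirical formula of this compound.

CHBrS

Assume 100 g: 9.609 g C, 0.8065 g H, 63.93 g Br, 25.654 g S.
n(C) = 9.609/12.01 = 0.8001, n(H) = 0.8065/1.008 = 0.8001, n(Br) = 63.93/79.90 = 0.8001, n(S) = 25.654/32.07 = 0.7999
Ratios (÷ 0.7999): C 1.000, H 1.000, Br 1.000, S 1.000
≈ 1:1:1:1 → CHBrS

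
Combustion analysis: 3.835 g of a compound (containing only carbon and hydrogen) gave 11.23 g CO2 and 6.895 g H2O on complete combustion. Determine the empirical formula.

CH3

mol C = 11.23 / 44.01 = 0.2552; mass C = 0.2552 × 12.01 = 3.065 g
mol H = 2 × (6.895 / 18.02) = 0.7653; mass H = 0.7653 × 1.008 = 0.7714 g
Smallest is C at 0.2552 mol; normalising gives C 1.000, H 2.999
→ CH3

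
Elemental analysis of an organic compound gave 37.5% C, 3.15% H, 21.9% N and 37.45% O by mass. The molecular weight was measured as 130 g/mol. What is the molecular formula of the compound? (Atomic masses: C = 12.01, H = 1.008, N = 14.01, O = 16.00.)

Assume 100 g: 37.5 g C, 3.15 g H, 21.9 g N, 37.45 g O.
n(C) = 37.5/12.01 = 3.122, n(H) = 3.15/1.008 = 3.125, n(N) = 21.9/14.01 = 1.563, n(O) = 37.45/16.00 = 2.341
Divide by the smallest (1.563 mol N): C 1.997, H 1.999, N 1.000, O 1.497
Scaling by 2: C 3.99, H 4.00, N 2.00, O 2.99 → C4H4N2O3
Empirical-formula mass = 128.09 g/mol
n = 130 / 128.09 = 1.01 ≈ 1
Molecular formula = empirical formula = C4H4N2O3

C4H4N2O3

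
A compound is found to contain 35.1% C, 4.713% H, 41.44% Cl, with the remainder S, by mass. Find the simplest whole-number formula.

C5H8Cl2S

Assume 100 g: 35.1 g C, 4.713 g H, 41.44 g Cl, 18.747 g S.
C: 35.1 g ÷ 12.01 g/mol = 2.923 mol
H: 4.713 g ÷ 1.008 g/mol = 4.676 mol
Cl: 41.44 g ÷ 35.45 g/mol = 1.169 mol
S: 18.747 g ÷ 32.07 g/mol = 0.5846 mol
Divide by the smallest (0.5846 mol S): C 5.000, H 7.998, Cl 2.000, S 1.000
→ C5H8Cl2S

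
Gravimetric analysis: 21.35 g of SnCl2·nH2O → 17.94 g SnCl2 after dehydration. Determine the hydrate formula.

SnCl2·2H2O

Mass of water lost = 21.35 − 17.94 = 3.41 g → 3.41 / 18.02 = 0.1892 mol H2O
Molar mass of SnCl2 = 189.61 g/mol → mol SnCl2 = 17.94 / 189.61 = 0.09462
n = 0.1892 / 0.09462 = 2.00 ≈ 2 → SnCl2·2H2O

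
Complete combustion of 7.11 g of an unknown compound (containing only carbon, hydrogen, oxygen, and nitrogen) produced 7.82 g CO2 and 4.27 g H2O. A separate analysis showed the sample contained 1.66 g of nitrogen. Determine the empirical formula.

C3H8N2O3

mol C = 7.82 / 44.01 = 0.1777; mass C = 0.1777 × 12.01 = 2.134 g
mol H = 2 × (4.27 / 18.02) = 0.4739; mass H = 0.4739 × 1.008 = 0.4777 g
mol N = 1.66 / 14.01 = 0.1185
mass O = 7.11 − (4.272) = 2.838 g → mol O = 0.1774
Divide by the smallest (0.1185 mol N): C 1.500, H 4.000, N 1.000, O 1.497
Multiply by 2: C 3.00, H 8.00, N 2.00, O 2.99 → C3H8N2O3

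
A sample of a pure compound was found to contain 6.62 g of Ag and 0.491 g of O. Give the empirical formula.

n(Ag) = 6.62/107.87 = 0.06137, n(O) = 0.491/16.00 = 0.03069
Ratios (÷ 0.03069): Ag 2.000, O 1.000
Ratio ≈ 2:1, so the empirical formula is Ag2O

Ag2O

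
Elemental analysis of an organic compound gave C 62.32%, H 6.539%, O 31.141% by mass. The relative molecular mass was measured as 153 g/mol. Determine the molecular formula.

C8H10O3

Assume 100 g: 62.32 g C, 6.539 g H, 31.141 g O.
Moles — C: 62.32 / 12.01 = 5.189 mol; H: 6.539 / 1.008 = 6.487 mol; O: 31.141 / 16.00 = 1.946 mol
Smallest is O at 1.946 mol; normalising gives C 2.666, H 3.333, O 1.000
Scaling by 3: C 8.00, H 10.00, O 3.00 → C8H10O3
Empirical-formula mass = 154.16 g/mol
n = 153 / 154.16 = 0.99 ≈ 1
Molecular formula = empirical formula = C8H10O3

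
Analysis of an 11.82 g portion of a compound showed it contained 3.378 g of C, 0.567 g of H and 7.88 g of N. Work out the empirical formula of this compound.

n(C) = 3.378/12.01 = 0.2813, n(H) = 0.567/1.008 = 0.5625, n(N) = 7.88/14.01 = 0.5625
Ratios (÷ 0.2813): C 1.000, H 2.000, N 2.000
Ratio ≈ 1:2:2, so the empirical formula is CH2N2

CH2N2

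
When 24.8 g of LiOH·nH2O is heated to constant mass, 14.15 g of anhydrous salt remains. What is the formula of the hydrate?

LiOH·H2O

Mass of water lost = 24.8 − 14.15 = 10.65 g → 10.65 / 18.02 = 0.591 mol H2O
Molar mass of LiOH = 23.95 g/mol → mol LiOH = 14.15 / 23.95 = 0.5909
n = 0.591 / 0.5909 = 1.00 ≈ 1 → LiOH·H2O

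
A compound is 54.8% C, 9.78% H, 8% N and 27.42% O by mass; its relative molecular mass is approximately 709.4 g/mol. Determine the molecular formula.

C32H68N4O12

Assume 100 g: 54.8 g C, 9.78 g H, 8 g N, 27.42 g O.
C: 54.8 g ÷ 12.01 g/mol = 4.563 mol
H: 9.78 g ÷ 1.008 g/mol = 9.702 mol
N: 8 g ÷ 14.01 g/mol = 0.571 mol
O: 27.42 g ÷ 16.00 g/mol = 1.714 mol
Ratios (÷ 0.571): C 7.991, H 16.991, N 1.000, O 3.001
→ C8H17NO3
Empirical-formula mass = 175.23 g/mol
n = 709.4 / 175.23 = 4.05 ≈ 4
Molecular formula = (C8H17NO3)×4 = C32H68N4O12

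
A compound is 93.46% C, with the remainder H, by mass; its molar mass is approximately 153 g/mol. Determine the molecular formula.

C12H10

Assume 100 g: 93.46 g C, 6.54 g H.
n(C) = 93.46/12.01 = 7.782, n(H) = 6.54/1.008 = 6.488
Smallest is H at 6.488 mol; normalising gives C 1.199, H 1.000
Scaling by 5: C 6.00, H 5.00 → C6H5
Empirical-formula mass = 77.10 g/mol
n = 153 / 77.10 = 1.98 ≈ 2
Molecular formula = (C6H5)×2 = C12H10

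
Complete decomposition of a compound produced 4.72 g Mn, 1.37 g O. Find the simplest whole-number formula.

MnO

Mn: 4.72 g ÷ 54.94 g/mol = 0.08591 mol
O: 1.37 g ÷ 16.00 g/mol = 0.08563 mol
Smallest is O at 0.08563 mol; normalising gives Mn 1.003, O 1.000
≈ 1:1 → MnO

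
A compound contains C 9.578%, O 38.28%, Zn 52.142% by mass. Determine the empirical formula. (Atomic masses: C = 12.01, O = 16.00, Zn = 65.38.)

Assume 100 g: 9.578 g C, 38.28 g O, 52.142 g Zn.
n(C) = 9.578/12.01 = 0.7975, n(O) = 38.28/16.00 = 2.393, n(Zn) = 52.142/65.38 = 0.7975
Smallest is C at 0.7975 mol; normalising gives C 1.000, O 3.000, Zn 1.000
→ CO3Zn

CO3Zn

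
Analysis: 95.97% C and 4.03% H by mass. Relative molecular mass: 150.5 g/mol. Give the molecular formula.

C12H6

Assume 100 g: 95.97 g C, 4.03 g H.
n(C) = 95.97/12.01 = 7.991, n(H) = 4.03/1.008 = 3.998
Smallest is H at 3.998 mol; normalising gives C 1.999, H 1.000
Ratio ≈ 2:1, so the empirical formula is C2H
Empirical-formula mass = 25.03 g/mol
n = 150.5 / 25.03 = 6.01 ≈ 6
Molecular formula = (C2H)×6 = C12H6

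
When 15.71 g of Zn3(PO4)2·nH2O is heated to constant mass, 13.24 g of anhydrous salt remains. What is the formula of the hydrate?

Mass of water lost = 15.71 − 13.24 = 2.47 g → 2.47 / 18.02 = 0.1371 mol H2O
Molar mass of Zn3(PO4)2 = 386.08 g/mol → mol Zn3(PO4)2 = 13.24 / 386.08 = 0.03429
n = 0.1371 / 0.03429 = 4.00 ≈ 4 → Zn3(PO4)2·4H2O

Zn3(PO4)2·4H2O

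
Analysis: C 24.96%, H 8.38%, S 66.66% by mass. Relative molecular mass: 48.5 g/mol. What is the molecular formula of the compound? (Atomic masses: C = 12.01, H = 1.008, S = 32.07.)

Assume 100 g: 24.96 g C, 8.38 g H, 66.66 g S.
C: 24.96 g ÷ 12.01 g/mol = 2.078 mol
H: 8.38 g ÷ 1.008 g/mol = 8.313 mol
S: 66.66 g ÷ 32.07 g/mol = 2.079 mol
Divide by the smallest (2.078 mol C): C 1.000, H 4.000, S 1.000
≈ 1:4:1 → CH4S
Empirical-formula mass = 48.11 g/mol
n = 48.5 / 48.11 = 1.01 ≈ 1
Molecular formula = empirical formula = CH4S

CH4S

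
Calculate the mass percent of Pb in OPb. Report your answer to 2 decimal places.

Molar mass = 1(16.00) + 1(207.2) = 223.200 g/mol
Mass of Pb per mole = 1 × 207.2 = 207.200 g
% Pb = 207.200 / 223.200 × 100 = 92.83%

92.83%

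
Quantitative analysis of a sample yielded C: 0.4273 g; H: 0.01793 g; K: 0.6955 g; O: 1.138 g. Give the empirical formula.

n(C) = 0.4273/12.01 = 0.03558, n(H) = 0.01793/1.008 = 0.01779, n(K) = 0.6955/39.10 = 0.01779, n(O) = 1.138/16.00 = 0.07112
Smallest is H at 0.01779 mol; normalising gives C 2.000, H 1.000, K 1.000, O 3.999
Ratio ≈ 2:1:1:4, so the empirical formula is C2HKO4

C2HKO4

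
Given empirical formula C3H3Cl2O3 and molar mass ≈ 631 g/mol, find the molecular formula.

Empirical-formula mass = 157.95 g/mol
n = 631 / 157.95 = 3.99 ≈ 4
Molecular formula = (C3H3Cl2O3)4 = C12H12Cl8O12

C12H12Cl8O12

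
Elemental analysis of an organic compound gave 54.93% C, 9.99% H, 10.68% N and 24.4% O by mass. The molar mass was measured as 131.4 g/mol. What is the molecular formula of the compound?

Assume 100 g: 54.93 g C, 9.99 g H, 10.68 g N, 24.4 g O.
n(C) = 54.93/12.01 = 4.574, n(H) = 9.99/1.008 = 9.911, n(N) = 10.68/14.01 = 0.7623, n(O) = 24.4/16.00 = 1.525
Ratios (÷ 0.7623): C 6.000, H 13.001, N 1.000, O 2.000
→ C6H13NO2
Empirical-formula mass = 131.17 g/mol
n = 131.4 / 131.17 = 1.00 ≈ 1
Molecular formula = empirical formula = C6H13NO2

C6H13NO2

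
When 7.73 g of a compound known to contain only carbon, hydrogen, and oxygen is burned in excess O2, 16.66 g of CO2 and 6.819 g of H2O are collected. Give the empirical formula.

mol C = 16.66 / 44.01 = 0.3786; mass C = 0.3786 × 12.01 = 4.546 g
mol H = 2 × (6.819 / 18.02) = 0.7568; mass H = 0.7568 × 1.008 = 0.7629 g
mass O = 7.73 − (5.309) = 2.421 g → mol O = 0.1513
Ratios (÷ 0.1513): C 2.502, H 5.002, O 1.000
×2: C 5.00, H 10.00, O 2.00 → C5H10O2

C5H10O2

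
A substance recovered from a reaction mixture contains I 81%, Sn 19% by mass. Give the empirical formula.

I4Sn

Assume 100 g: 81 g I, 19 g Sn.
Moles — I: 81 / 126.90 = 0.6383 mol; Sn: 19 / 118.71 = 0.1601 mol
Smallest is Sn at 0.1601 mol; normalising gives I 3.988, Sn 1.000
→ I4Sn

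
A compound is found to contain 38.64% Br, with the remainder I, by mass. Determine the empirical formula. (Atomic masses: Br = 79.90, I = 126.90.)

BrI

Assume 100 g: 38.64 g Br, 61.36 g I.
n(Br) = 38.64/79.90 = 0.4836, n(I) = 61.36/126.90 = 0.4835
Divide by the smallest (0.4835 mol I): Br 1.000, I 1.000
≈ 1:1 → BrI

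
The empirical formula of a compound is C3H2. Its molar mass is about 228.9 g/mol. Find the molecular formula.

C18H12

Empirical-formula mass = 38.05 g/mol
n = 228.9 / 38.05 = 6.02 ≈ 6
Molecular formula = (C3H2)6 = C18H12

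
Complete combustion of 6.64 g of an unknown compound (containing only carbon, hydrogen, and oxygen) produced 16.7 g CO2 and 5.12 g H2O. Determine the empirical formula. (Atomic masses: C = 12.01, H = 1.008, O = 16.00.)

C4H6O

mol C = 16.7 / 44.01 = 0.3795; mass C = 0.3795 × 12.01 = 4.557 g
mol H = 2 × (5.12 / 18.02) = 0.5683; mass H = 0.5683 × 1.008 = 0.5728 g
mass O = 6.64 − (5.130) = 1.510 g → mol O = 0.09437
Ratios (÷ 0.09437): C 4.021, H 6.022, O 1.000
→ C4H6O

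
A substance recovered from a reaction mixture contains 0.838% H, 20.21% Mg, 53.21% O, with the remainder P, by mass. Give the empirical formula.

HMgO4P

Assume 100 g: 0.838 g H, 20.21 g Mg, 53.21 g O, 25.742 g P.
Moles — H: 0.838 / 1.008 = 0.8313 mol; Mg: 20.21 / 24.31 = 0.8313 mol; O: 53.21 / 16.00 = 3.326 mol; P: 25.742 / 30.97 = 0.8312 mol
Smallest is P at 0.8312 mol; normalising gives H 1.000, Mg 1.000, O 4.001, P 1.000
≈ 1:1:4:1 → HMgO4P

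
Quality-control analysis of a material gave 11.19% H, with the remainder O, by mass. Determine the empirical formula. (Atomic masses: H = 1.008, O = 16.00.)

Assume 100 g: 11.19 g H, 88.81 g O.
n(H) = 11.19/1.008 = 11.1, n(O) = 88.81/16.00 = 5.551
Divide by the smallest (5.551 mol O): H 2.000, O 1.000
≈ 2:1 → H2O

H2O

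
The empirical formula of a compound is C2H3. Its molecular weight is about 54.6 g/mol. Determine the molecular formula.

Empirical-formula mass = 27.04 g/mol
n = 54.6 / 27.04 = 2.02 ≈ 2
Molecular formula = (C2H3)2 = C4H6

C4H6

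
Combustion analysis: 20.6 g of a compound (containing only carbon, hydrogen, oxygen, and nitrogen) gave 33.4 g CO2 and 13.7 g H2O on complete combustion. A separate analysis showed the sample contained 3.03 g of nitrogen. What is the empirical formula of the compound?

mol C = 33.4 / 44.01 = 0.7589; mass C = 0.7589 × 12.01 = 9.115 g
mol H = 2 × (13.7 / 18.02) = 1.521; mass H = 1.521 × 1.008 = 1.533 g
mol N = 3.03 / 14.01 = 0.2163
mass O = 20.6 − (13.68) = 6.923 g → mol O = 0.4327
Ratios (÷ 0.2163): C 3.509, H 7.031, N 1.000, O 2.001
Scaling by 2: C 7.02, H 14.06, N 2.00, O 4.00 → C7H14N2O4

C7H14N2O4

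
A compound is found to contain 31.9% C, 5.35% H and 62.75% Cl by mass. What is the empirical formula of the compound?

C3H6Cl2

Assume 100 g: 31.9 g C, 5.35 g H, 62.75 g Cl.
n(C) = 31.9/12.01 = 2.656, n(H) = 5.35/1.008 = 5.308, n(Cl) = 62.75/35.45 = 1.77
Smallest is Cl at 1.77 mol; normalising gives C 1.501, H 2.998, Cl 1.000
Multiply by 2: C 3.00, H 6.00, Cl 2.00 → C3H6Cl2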